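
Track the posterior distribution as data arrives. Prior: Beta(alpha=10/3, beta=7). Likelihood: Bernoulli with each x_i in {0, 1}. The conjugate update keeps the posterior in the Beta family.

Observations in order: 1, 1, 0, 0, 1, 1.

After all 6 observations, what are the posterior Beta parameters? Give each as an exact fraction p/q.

obs 1: x=1 → posterior Beta(13/3, 7)
obs 2: x=1 → posterior Beta(16/3, 7)
obs 3: x=0 → posterior Beta(16/3, 8)
obs 4: x=0 → posterior Beta(16/3, 9)
obs 5: x=1 → posterior Beta(19/3, 9)
obs 6: x=1 → posterior Beta(22/3, 9)

alpha=22/3, beta=9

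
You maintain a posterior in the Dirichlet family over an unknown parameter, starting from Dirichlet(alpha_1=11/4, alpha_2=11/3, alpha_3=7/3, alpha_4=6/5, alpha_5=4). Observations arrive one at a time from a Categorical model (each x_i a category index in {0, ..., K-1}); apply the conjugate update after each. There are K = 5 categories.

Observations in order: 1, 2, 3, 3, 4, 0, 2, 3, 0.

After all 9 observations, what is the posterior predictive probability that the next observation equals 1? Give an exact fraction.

obs 1: x=1 → posterior Dirichlet(11/4, 14/3, 7/3, 6/5, 4)
obs 2: x=2 → posterior Dirichlet(11/4, 14/3, 10/3, 6/5, 4)
obs 3: x=3 → posterior Dirichlet(11/4, 14/3, 10/3, 11/5, 4)
obs 4: x=3 → posterior Dirichlet(11/4, 14/3, 10/3, 16/5, 4)
obs 5: x=4 → posterior Dirichlet(11/4, 14/3, 10/3, 16/5, 5)
obs 6: x=0 → posterior Dirichlet(15/4, 14/3, 10/3, 16/5, 5)
obs 7: x=2 → posterior Dirichlet(15/4, 14/3, 13/3, 16/5, 5)
obs 8: x=3 → posterior Dirichlet(15/4, 14/3, 13/3, 21/5, 5)
obs 9: x=0 → posterior Dirichlet(19/4, 14/3, 13/3, 21/5, 5)

280/1377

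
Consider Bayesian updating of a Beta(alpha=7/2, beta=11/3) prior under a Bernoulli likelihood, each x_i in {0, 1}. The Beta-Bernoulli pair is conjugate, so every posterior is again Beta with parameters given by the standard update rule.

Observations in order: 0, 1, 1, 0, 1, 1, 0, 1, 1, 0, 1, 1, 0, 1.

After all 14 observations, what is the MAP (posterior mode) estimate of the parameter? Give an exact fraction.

obs 1: x=0 → posterior Beta(7/2, 14/3)
obs 2: x=1 → posterior Beta(9/2, 14/3)
obs 3: x=1 → posterior Beta(11/2, 14/3)
obs 4: x=0 → posterior Beta(11/2, 17/3)
obs 5: x=1 → posterior Beta(13/2, 17/3)
obs 6: x=1 → posterior Beta(15/2, 17/3)
obs 7: x=0 → posterior Beta(15/2, 20/3)
obs 8: x=1 → posterior Beta(17/2, 20/3)
obs 9: x=1 → posterior Beta(19/2, 20/3)
obs 10: x=0 → posterior Beta(19/2, 23/3)
obs 11: x=1 → posterior Beta(21/2, 23/3)
obs 12: x=1 → posterior Beta(23/2, 23/3)
obs 13: x=0 → posterior Beta(23/2, 26/3)
obs 14: x=1 → posterior Beta(25/2, 26/3)

3/5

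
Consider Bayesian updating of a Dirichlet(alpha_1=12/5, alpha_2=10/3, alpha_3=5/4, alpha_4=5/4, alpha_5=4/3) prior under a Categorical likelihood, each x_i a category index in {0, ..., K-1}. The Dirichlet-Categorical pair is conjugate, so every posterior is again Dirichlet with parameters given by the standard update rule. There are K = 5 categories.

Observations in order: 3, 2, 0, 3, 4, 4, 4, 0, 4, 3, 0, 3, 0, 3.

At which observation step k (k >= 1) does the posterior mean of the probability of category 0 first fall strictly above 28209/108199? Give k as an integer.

obs 1: x=3 → posterior Dirichlet(12/5, 10/3, 5/4, 9/4, 4/3)
obs 2: x=2 → posterior Dirichlet(12/5, 10/3, 9/4, 9/4, 4/3)
obs 3: x=0 → posterior Dirichlet(17/5, 10/3, 9/4, 9/4, 4/3)
obs 4: x=3 → posterior Dirichlet(17/5, 10/3, 9/4, 13/4, 4/3)
obs 5: x=4 → posterior Dirichlet(17/5, 10/3, 9/4, 13/4, 7/3)
obs 6: x=4 → posterior Dirichlet(17/5, 10/3, 9/4, 13/4, 10/3)
obs 7: x=4 → posterior Dirichlet(17/5, 10/3, 9/4, 13/4, 13/3)
obs 8: x=0 → posterior Dirichlet(22/5, 10/3, 9/4, 13/4, 13/3)
obs 9: x=4 → posterior Dirichlet(22/5, 10/3, 9/4, 13/4, 16/3)
obs 10: x=3 → posterior Dirichlet(22/5, 10/3, 9/4, 17/4, 16/3)
obs 11: x=0 → posterior Dirichlet(27/5, 10/3, 9/4, 17/4, 16/3)
obs 12: x=3 → posterior Dirichlet(27/5, 10/3, 9/4, 21/4, 16/3)
obs 13: x=0 → posterior Dirichlet(32/5, 10/3, 9/4, 21/4, 16/3)
obs 14: x=3 → posterior Dirichlet(32/5, 10/3, 9/4, 25/4, 16/3)

k = 3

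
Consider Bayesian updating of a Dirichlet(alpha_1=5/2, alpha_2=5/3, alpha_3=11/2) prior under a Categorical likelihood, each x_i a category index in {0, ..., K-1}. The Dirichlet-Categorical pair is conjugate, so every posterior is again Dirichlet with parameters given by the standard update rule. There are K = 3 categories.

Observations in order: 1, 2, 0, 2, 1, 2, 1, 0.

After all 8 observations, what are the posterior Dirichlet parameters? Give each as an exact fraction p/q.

alpha_1=9/2, alpha_2=14/3, alpha_3=17/2

obs 1: x=1 → posterior Dirichlet(5/2, 8/3, 11/2)
obs 2: x=2 → posterior Dirichlet(5/2, 8/3, 13/2)
obs 3: x=0 → posterior Dirichlet(7/2, 8/3, 13/2)
obs 4: x=2 → posterior Dirichlet(7/2, 8/3, 15/2)
obs 5: x=1 → posterior Dirichlet(7/2, 11/3, 15/2)
obs 6: x=2 → posterior Dirichlet(7/2, 11/3, 17/2)
obs 7: x=1 → posterior Dirichlet(7/2, 14/3, 17/2)
obs 8: x=0 → posterior Dirichlet(9/2, 14/3, 17/2)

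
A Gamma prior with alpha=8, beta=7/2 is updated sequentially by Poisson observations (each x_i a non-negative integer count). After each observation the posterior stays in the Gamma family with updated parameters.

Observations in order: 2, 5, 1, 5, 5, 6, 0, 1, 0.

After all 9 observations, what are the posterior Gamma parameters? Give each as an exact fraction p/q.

obs 1: x=2 → posterior Gamma(10, 9/2)
obs 2: x=5 → posterior Gamma(15, 11/2)
obs 3: x=1 → posterior Gamma(16, 13/2)
obs 4: x=5 → posterior Gamma(21, 15/2)
obs 5: x=5 → posterior Gamma(26, 17/2)
obs 6: x=6 → posterior Gamma(32, 19/2)
obs 7: x=0 → posterior Gamma(32, 21/2)
obs 8: x=1 → posterior Gamma(33, 23/2)
obs 9: x=0 → posterior Gamma(33, 25/2)

alpha=33, beta=25/2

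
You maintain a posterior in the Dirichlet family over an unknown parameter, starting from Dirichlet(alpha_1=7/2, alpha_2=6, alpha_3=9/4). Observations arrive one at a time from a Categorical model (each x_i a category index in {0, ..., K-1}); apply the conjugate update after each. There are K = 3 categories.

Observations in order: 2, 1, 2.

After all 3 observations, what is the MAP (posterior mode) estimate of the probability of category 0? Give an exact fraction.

obs 1: x=2 → posterior Dirichlet(7/2, 6, 13/4)
obs 2: x=1 → posterior Dirichlet(7/2, 7, 13/4)
obs 3: x=2 → posterior Dirichlet(7/2, 7, 17/4)

10/47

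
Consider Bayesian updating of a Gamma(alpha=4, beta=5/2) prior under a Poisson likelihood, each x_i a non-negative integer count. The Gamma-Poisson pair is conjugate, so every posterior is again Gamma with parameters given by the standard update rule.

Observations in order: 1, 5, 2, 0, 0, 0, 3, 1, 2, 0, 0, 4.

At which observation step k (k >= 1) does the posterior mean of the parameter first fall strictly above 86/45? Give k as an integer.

obs 1: x=1 → posterior Gamma(5, 7/2)
obs 2: x=5 → posterior Gamma(10, 9/2)
obs 3: x=2 → posterior Gamma(12, 11/2)
obs 4: x=0 → posterior Gamma(12, 13/2)
obs 5: x=0 → posterior Gamma(12, 15/2)
obs 6: x=0 → posterior Gamma(12, 17/2)
obs 7: x=3 → posterior Gamma(15, 19/2)
obs 8: x=1 → posterior Gamma(16, 21/2)
obs 9: x=2 → posterior Gamma(18, 23/2)
obs 10: x=0 → posterior Gamma(18, 25/2)
obs 11: x=0 → posterior Gamma(18, 27/2)
obs 12: x=4 → posterior Gamma(22, 29/2)

k = 2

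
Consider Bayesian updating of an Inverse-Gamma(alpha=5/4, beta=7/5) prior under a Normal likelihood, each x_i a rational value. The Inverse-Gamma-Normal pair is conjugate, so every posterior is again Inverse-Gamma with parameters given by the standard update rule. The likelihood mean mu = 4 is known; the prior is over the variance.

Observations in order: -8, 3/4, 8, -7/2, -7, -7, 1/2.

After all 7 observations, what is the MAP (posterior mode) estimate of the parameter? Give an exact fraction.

obs 1: x=-8 → posterior Inverse-Gamma(7/4, 367/5)
obs 2: x=3/4 → posterior Inverse-Gamma(9/4, 12589/160)
obs 3: x=8 → posterior Inverse-Gamma(11/4, 13869/160)
obs 4: x=-7/2 → posterior Inverse-Gamma(13/4, 18369/160)
obs 5: x=-7 → posterior Inverse-Gamma(15/4, 28049/160)
obs 6: x=-7 → posterior Inverse-Gamma(17/4, 37729/160)
obs 7: x=1/2 → posterior Inverse-Gamma(19/4, 38709/160)

1683/40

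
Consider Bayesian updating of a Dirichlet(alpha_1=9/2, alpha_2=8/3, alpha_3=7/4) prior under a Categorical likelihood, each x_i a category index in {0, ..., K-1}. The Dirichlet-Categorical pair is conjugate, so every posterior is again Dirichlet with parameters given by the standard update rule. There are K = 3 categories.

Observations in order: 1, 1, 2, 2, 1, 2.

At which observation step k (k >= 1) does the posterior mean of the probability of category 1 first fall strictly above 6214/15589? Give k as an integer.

k = 2

obs 1: x=1 → posterior Dirichlet(9/2, 11/3, 7/4)
obs 2: x=1 → posterior Dirichlet(9/2, 14/3, 7/4)
obs 3: x=2 → posterior Dirichlet(9/2, 14/3, 11/4)
obs 4: x=2 → posterior Dirichlet(9/2, 14/3, 15/4)
obs 5: x=1 → posterior Dirichlet(9/2, 17/3, 15/4)
obs 6: x=2 → posterior Dirichlet(9/2, 17/3, 19/4)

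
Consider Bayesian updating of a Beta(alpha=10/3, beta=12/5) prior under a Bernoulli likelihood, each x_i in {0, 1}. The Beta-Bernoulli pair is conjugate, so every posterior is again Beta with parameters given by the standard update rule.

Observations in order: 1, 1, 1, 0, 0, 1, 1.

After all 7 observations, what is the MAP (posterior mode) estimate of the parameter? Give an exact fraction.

obs 1: x=1 → posterior Beta(13/3, 12/5)
obs 2: x=1 → posterior Beta(16/3, 12/5)
obs 3: x=1 → posterior Beta(19/3, 12/5)
obs 4: x=0 → posterior Beta(19/3, 17/5)
obs 5: x=0 → posterior Beta(19/3, 22/5)
obs 6: x=1 → posterior Beta(22/3, 22/5)
obs 7: x=1 → posterior Beta(25/3, 22/5)

110/161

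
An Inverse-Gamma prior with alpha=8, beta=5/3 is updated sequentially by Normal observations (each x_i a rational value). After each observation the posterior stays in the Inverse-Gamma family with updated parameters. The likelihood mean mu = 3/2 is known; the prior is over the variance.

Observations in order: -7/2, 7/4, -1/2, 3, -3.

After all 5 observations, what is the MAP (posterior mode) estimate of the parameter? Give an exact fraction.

2635/1104

obs 1: x=-7/2 → posterior Inverse-Gamma(17/2, 85/6)
obs 2: x=7/4 → posterior Inverse-Gamma(9, 1363/96)
obs 3: x=-1/2 → posterior Inverse-Gamma(19/2, 1555/96)
obs 4: x=3 → posterior Inverse-Gamma(10, 1663/96)
obs 5: x=-3 → posterior Inverse-Gamma(21/2, 2635/96)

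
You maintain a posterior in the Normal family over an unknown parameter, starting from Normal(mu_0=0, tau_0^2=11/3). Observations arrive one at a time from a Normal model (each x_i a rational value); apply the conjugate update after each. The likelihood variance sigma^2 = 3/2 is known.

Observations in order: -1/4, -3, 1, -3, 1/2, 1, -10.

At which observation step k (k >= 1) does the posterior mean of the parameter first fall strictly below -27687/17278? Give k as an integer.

k = 7

obs 1: x=-1/4 → posterior Normal(-11/62, 33/31)
obs 2: x=-3 → posterior Normal(-143/106, 33/53)
obs 3: x=1 → posterior Normal(-33/50, 11/25)
obs 4: x=-3 → posterior Normal(-231/194, 33/97)
obs 5: x=1/2 → posterior Normal(-209/238, 33/119)
obs 6: x=1 → posterior Normal(-55/94, 11/47)
obs 7: x=-10 → posterior Normal(-605/326, 33/163)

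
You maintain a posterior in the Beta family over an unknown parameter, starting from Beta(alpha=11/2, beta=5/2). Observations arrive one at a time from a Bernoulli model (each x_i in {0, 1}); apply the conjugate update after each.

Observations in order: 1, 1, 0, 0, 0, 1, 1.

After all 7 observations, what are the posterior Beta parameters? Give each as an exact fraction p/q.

alpha=19/2, beta=11/2

obs 1: x=1 → posterior Beta(13/2, 5/2)
obs 2: x=1 → posterior Beta(15/2, 5/2)
obs 3: x=0 → posterior Beta(15/2, 7/2)
obs 4: x=0 → posterior Beta(15/2, 9/2)
obs 5: x=0 → posterior Beta(15/2, 11/2)
obs 6: x=1 → posterior Beta(17/2, 11/2)
obs 7: x=1 → posterior Beta(19/2, 11/2)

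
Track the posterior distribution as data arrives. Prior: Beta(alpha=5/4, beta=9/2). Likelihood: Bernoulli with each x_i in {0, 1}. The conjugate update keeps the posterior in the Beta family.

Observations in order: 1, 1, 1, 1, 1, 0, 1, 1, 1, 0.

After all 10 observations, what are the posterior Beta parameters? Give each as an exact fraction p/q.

obs 1: x=1 → posterior Beta(9/4, 9/2)
obs 2: x=1 → posterior Beta(13/4, 9/2)
obs 3: x=1 → posterior Beta(17/4, 9/2)
obs 4: x=1 → posterior Beta(21/4, 9/2)
obs 5: x=1 → posterior Beta(25/4, 9/2)
obs 6: x=0 → posterior Beta(25/4, 11/2)
obs 7: x=1 → posterior Beta(29/4, 11/2)
obs 8: x=1 → posterior Beta(33/4, 11/2)
obs 9: x=1 → posterior Beta(37/4, 11/2)
obs 10: x=0 → posterior Beta(37/4, 13/2)

alpha=37/4, beta=13/2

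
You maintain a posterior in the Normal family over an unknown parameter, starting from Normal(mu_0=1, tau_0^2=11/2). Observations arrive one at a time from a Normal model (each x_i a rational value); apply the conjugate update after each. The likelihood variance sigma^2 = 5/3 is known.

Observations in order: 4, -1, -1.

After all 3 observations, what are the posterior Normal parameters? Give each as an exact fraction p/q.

obs 1: x=4 → posterior Normal(142/43, 55/43)
obs 2: x=-1 → posterior Normal(109/76, 55/76)
obs 3: x=-1 → posterior Normal(76/109, 55/109)

mu_0=76/109, tau_0^2=55/109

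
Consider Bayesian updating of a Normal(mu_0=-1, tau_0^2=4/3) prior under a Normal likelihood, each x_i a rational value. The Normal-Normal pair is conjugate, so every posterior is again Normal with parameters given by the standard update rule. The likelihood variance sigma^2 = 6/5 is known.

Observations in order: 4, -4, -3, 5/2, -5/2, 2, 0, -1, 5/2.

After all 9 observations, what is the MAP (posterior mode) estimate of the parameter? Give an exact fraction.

-4/99

obs 1: x=4 → posterior Normal(31/19, 12/19)
obs 2: x=-4 → posterior Normal(-9/29, 12/29)
obs 3: x=-3 → posterior Normal(-1, 4/13)
obs 4: x=5/2 → posterior Normal(-2/7, 12/49)
obs 5: x=-5/2 → posterior Normal(-39/59, 12/59)
obs 6: x=2 → posterior Normal(-19/69, 4/23)
obs 7: x=0 → posterior Normal(-19/79, 12/79)
obs 8: x=-1 → posterior Normal(-29/89, 12/89)
obs 9: x=5/2 → posterior Normal(-4/99, 4/33)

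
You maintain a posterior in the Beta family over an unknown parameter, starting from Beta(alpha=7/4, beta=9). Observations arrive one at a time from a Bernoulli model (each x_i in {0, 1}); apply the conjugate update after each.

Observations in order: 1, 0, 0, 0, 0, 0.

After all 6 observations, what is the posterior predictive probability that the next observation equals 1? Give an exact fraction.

11/67

obs 1: x=1 → posterior Beta(11/4, 9)
obs 2: x=0 → posterior Beta(11/4, 10)
obs 3: x=0 → posterior Beta(11/4, 11)
obs 4: x=0 → posterior Beta(11/4, 12)
obs 5: x=0 → posterior Beta(11/4, 13)
obs 6: x=0 → posterior Beta(11/4, 14)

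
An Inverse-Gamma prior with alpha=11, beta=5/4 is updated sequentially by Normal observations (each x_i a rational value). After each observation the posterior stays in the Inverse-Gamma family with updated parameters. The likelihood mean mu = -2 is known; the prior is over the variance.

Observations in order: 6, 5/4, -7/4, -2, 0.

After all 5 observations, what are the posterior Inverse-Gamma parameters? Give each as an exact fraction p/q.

alpha=27/2, beta=649/16

obs 1: x=6 → posterior Inverse-Gamma(23/2, 133/4)
obs 2: x=5/4 → posterior Inverse-Gamma(12, 1233/32)
obs 3: x=-7/4 → posterior Inverse-Gamma(25/2, 617/16)
obs 4: x=-2 → posterior Inverse-Gamma(13, 617/16)
obs 5: x=0 → posterior Inverse-Gamma(27/2, 649/16)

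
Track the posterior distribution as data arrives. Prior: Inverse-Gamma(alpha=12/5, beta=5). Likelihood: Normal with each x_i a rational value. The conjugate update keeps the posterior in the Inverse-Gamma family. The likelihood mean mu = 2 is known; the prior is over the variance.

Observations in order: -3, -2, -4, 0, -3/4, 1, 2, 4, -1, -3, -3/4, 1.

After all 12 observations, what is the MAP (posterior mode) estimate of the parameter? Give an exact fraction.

obs 1: x=-3 → posterior Inverse-Gamma(29/10, 35/2)
obs 2: x=-2 → posterior Inverse-Gamma(17/5, 51/2)
obs 3: x=-4 → posterior Inverse-Gamma(39/10, 87/2)
obs 4: x=0 → posterior Inverse-Gamma(22/5, 91/2)
obs 5: x=-3/4 → posterior Inverse-Gamma(49/10, 1577/32)
obs 6: x=1 → posterior Inverse-Gamma(27/5, 1593/32)
obs 7: x=2 → posterior Inverse-Gamma(59/10, 1593/32)
obs 8: x=4 → posterior Inverse-Gamma(32/5, 1657/32)
obs 9: x=-1 → posterior Inverse-Gamma(69/10, 1801/32)
obs 10: x=-3 → posterior Inverse-Gamma(37/5, 2201/32)
obs 11: x=-3/4 → posterior Inverse-Gamma(79/10, 1161/16)
obs 12: x=1 → posterior Inverse-Gamma(42/5, 1169/16)

5845/752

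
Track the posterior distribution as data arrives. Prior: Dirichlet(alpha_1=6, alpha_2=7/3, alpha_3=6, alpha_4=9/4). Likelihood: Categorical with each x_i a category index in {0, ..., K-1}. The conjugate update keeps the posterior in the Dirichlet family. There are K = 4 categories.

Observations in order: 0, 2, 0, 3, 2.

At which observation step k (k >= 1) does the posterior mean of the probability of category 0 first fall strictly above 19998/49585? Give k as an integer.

k = 3

obs 1: x=0 → posterior Dirichlet(7, 7/3, 6, 9/4)
obs 2: x=2 → posterior Dirichlet(7, 7/3, 7, 9/4)
obs 3: x=0 → posterior Dirichlet(8, 7/3, 7, 9/4)
obs 4: x=3 → posterior Dirichlet(8, 7/3, 7, 13/4)
obs 5: x=2 → posterior Dirichlet(8, 7/3, 8, 13/4)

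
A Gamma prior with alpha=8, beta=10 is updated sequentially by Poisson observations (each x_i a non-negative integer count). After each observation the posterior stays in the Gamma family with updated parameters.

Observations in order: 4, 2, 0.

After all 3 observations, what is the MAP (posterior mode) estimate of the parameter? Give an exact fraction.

1

obs 1: x=4 → posterior Gamma(12, 11)
obs 2: x=2 → posterior Gamma(14, 12)
obs 3: x=0 → posterior Gamma(14, 13)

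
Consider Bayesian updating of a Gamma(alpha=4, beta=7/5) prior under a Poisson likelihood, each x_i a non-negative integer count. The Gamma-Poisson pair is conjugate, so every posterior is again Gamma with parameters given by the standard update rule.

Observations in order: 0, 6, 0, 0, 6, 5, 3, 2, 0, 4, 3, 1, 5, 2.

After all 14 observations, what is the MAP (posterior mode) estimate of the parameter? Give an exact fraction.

200/77

obs 1: x=0 → posterior Gamma(4, 12/5)
obs 2: x=6 → posterior Gamma(10, 17/5)
obs 3: x=0 → posterior Gamma(10, 22/5)
obs 4: x=0 → posterior Gamma(10, 27/5)
obs 5: x=6 → posterior Gamma(16, 32/5)
obs 6: x=5 → posterior Gamma(21, 37/5)
obs 7: x=3 → posterior Gamma(24, 42/5)
obs 8: x=2 → posterior Gamma(26, 47/5)
obs 9: x=0 → posterior Gamma(26, 52/5)
obs 10: x=4 → posterior Gamma(30, 57/5)
obs 11: x=3 → posterior Gamma(33, 62/5)
obs 12: x=1 → posterior Gamma(34, 67/5)
obs 13: x=5 → posterior Gamma(39, 72/5)
obs 14: x=2 → posterior Gamma(41, 77/5)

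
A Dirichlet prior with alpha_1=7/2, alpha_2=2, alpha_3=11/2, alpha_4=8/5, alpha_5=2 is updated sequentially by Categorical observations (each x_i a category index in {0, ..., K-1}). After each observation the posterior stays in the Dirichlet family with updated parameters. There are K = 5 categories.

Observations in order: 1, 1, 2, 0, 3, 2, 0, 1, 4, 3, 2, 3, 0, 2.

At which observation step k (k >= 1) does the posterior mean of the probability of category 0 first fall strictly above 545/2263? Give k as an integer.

k = 4

obs 1: x=1 → posterior Dirichlet(7/2, 3, 11/2, 8/5, 2)
obs 2: x=1 → posterior Dirichlet(7/2, 4, 11/2, 8/5, 2)
obs 3: x=2 → posterior Dirichlet(7/2, 4, 13/2, 8/5, 2)
obs 4: x=0 → posterior Dirichlet(9/2, 4, 13/2, 8/5, 2)
obs 5: x=3 → posterior Dirichlet(9/2, 4, 13/2, 13/5, 2)
obs 6: x=2 → posterior Dirichlet(9/2, 4, 15/2, 13/5, 2)
obs 7: x=0 → posterior Dirichlet(11/2, 4, 15/2, 13/5, 2)
obs 8: x=1 → posterior Dirichlet(11/2, 5, 15/2, 13/5, 2)
obs 9: x=4 → posterior Dirichlet(11/2, 5, 15/2, 13/5, 3)
obs 10: x=3 → posterior Dirichlet(11/2, 5, 15/2, 18/5, 3)
obs 11: x=2 → posterior Dirichlet(11/2, 5, 17/2, 18/5, 3)
obs 12: x=3 → posterior Dirichlet(11/2, 5, 17/2, 23/5, 3)
obs 13: x=0 → posterior Dirichlet(13/2, 5, 17/2, 23/5, 3)
obs 14: x=2 → posterior Dirichlet(13/2, 5, 19/2, 23/5, 3)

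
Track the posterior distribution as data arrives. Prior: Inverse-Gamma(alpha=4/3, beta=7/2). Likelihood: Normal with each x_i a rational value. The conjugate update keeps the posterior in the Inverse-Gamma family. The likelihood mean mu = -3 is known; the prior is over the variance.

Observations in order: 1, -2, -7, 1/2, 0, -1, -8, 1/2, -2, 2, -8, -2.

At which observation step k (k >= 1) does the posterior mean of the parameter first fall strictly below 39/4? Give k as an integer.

obs 1: x=1 → posterior Inverse-Gamma(11/6, 23/2)
obs 2: x=-2 → posterior Inverse-Gamma(7/3, 12)
obs 3: x=-7 → posterior Inverse-Gamma(17/6, 20)
obs 4: x=1/2 → posterior Inverse-Gamma(10/3, 209/8)
obs 5: x=0 → posterior Inverse-Gamma(23/6, 245/8)
obs 6: x=-1 → posterior Inverse-Gamma(13/3, 261/8)
obs 7: x=-8 → posterior Inverse-Gamma(29/6, 361/8)
obs 8: x=1/2 → posterior Inverse-Gamma(16/3, 205/4)
obs 9: x=-2 → posterior Inverse-Gamma(35/6, 207/4)
obs 10: x=2 → posterior Inverse-Gamma(19/3, 257/4)
obs 11: x=-8 → posterior Inverse-Gamma(41/6, 307/4)
obs 12: x=-2 → posterior Inverse-Gamma(22/3, 309/4)

k = 2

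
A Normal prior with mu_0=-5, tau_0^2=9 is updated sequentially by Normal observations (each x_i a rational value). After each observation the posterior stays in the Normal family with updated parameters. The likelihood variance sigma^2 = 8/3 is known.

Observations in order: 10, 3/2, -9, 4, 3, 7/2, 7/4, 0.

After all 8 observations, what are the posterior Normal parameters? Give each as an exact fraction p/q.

mu_0=1433/896, tau_0^2=9/28

obs 1: x=10 → posterior Normal(46/7, 72/35)
obs 2: x=3/2 → posterior Normal(541/124, 36/31)
obs 3: x=-9 → posterior Normal(55/178, 72/89)
obs 4: x=4 → posterior Normal(271/232, 18/29)
obs 5: x=3 → posterior Normal(433/286, 72/143)
obs 6: x=7/2 → posterior Normal(311/170, 36/85)
obs 7: x=7/4 → posterior Normal(1433/788, 72/197)
obs 8: x=0 → posterior Normal(1433/896, 9/28)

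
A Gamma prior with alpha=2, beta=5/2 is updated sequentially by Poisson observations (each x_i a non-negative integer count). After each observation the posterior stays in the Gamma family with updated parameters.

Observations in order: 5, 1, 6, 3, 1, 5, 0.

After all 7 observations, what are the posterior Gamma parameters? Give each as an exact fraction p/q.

obs 1: x=5 → posterior Gamma(7, 7/2)
obs 2: x=1 → posterior Gamma(8, 9/2)
obs 3: x=6 → posterior Gamma(14, 11/2)
obs 4: x=3 → posterior Gamma(17, 13/2)
obs 5: x=1 → posterior Gamma(18, 15/2)
obs 6: x=5 → posterior Gamma(23, 17/2)
obs 7: x=0 → posterior Gamma(23, 19/2)

alpha=23, beta=19/2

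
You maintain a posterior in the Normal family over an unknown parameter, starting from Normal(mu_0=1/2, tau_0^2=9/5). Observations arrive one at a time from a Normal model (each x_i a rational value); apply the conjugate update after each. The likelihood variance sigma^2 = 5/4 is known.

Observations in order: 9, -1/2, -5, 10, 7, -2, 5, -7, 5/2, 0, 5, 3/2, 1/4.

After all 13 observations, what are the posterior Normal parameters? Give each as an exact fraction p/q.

obs 1: x=9 → posterior Normal(673/122, 45/61)
obs 2: x=-1/2 → posterior Normal(637/194, 45/97)
obs 3: x=-5 → posterior Normal(277/266, 45/133)
obs 4: x=10 → posterior Normal(997/338, 45/169)
obs 5: x=7 → posterior Normal(1501/410, 9/41)
obs 6: x=-2 → posterior Normal(1357/482, 45/241)
obs 7: x=5 → posterior Normal(1717/554, 45/277)
obs 8: x=-7 → posterior Normal(1213/626, 45/313)
obs 9: x=5/2 → posterior Normal(1393/698, 45/349)
obs 10: x=0 → posterior Normal(199/110, 9/77)
obs 11: x=5 → posterior Normal(1753/842, 45/421)
obs 12: x=3/2 → posterior Normal(1861/914, 45/457)
obs 13: x=1/4 → posterior Normal(1879/986, 45/493)

mu_0=1879/986, tau_0^2=45/493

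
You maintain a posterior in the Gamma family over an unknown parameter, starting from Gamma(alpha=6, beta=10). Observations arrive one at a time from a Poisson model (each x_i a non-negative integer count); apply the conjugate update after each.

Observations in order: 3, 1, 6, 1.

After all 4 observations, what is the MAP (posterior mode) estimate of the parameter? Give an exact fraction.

8/7

obs 1: x=3 → posterior Gamma(9, 11)
obs 2: x=1 → posterior Gamma(10, 12)
obs 3: x=6 → posterior Gamma(16, 13)
obs 4: x=1 → posterior Gamma(17, 14)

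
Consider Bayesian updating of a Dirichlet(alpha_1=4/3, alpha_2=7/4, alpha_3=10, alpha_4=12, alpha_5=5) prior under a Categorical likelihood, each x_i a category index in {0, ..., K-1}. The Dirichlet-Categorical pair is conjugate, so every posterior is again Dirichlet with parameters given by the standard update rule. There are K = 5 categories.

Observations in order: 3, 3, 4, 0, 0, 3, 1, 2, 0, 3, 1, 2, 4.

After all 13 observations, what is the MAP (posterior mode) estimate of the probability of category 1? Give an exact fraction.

obs 1: x=3 → posterior Dirichlet(4/3, 7/4, 10, 13, 5)
obs 2: x=3 → posterior Dirichlet(4/3, 7/4, 10, 14, 5)
obs 3: x=4 → posterior Dirichlet(4/3, 7/4, 10, 14, 6)
obs 4: x=0 → posterior Dirichlet(7/3, 7/4, 10, 14, 6)
obs 5: x=0 → posterior Dirichlet(10/3, 7/4, 10, 14, 6)
obs 6: x=3 → posterior Dirichlet(10/3, 7/4, 10, 15, 6)
obs 7: x=1 → posterior Dirichlet(10/3, 11/4, 10, 15, 6)
obs 8: x=2 → posterior Dirichlet(10/3, 11/4, 11, 15, 6)
obs 9: x=0 → posterior Dirichlet(13/3, 11/4, 11, 15, 6)
obs 10: x=3 → posterior Dirichlet(13/3, 11/4, 11, 16, 6)
obs 11: x=1 → posterior Dirichlet(13/3, 15/4, 11, 16, 6)
obs 12: x=2 → posterior Dirichlet(13/3, 15/4, 12, 16, 6)
obs 13: x=4 → posterior Dirichlet(13/3, 15/4, 12, 16, 7)

33/457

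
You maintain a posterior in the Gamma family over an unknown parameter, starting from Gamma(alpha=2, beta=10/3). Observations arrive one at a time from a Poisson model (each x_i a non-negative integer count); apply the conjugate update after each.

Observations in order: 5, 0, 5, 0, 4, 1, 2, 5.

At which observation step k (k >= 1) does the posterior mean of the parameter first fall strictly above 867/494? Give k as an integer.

k = 3

obs 1: x=5 → posterior Gamma(7, 13/3)
obs 2: x=0 → posterior Gamma(7, 16/3)
obs 3: x=5 → posterior Gamma(12, 19/3)
obs 4: x=0 → posterior Gamma(12, 22/3)
obs 5: x=4 → posterior Gamma(16, 25/3)
obs 6: x=1 → posterior Gamma(17, 28/3)
obs 7: x=2 → posterior Gamma(19, 31/3)
obs 8: x=5 → posterior Gamma(24, 34/3)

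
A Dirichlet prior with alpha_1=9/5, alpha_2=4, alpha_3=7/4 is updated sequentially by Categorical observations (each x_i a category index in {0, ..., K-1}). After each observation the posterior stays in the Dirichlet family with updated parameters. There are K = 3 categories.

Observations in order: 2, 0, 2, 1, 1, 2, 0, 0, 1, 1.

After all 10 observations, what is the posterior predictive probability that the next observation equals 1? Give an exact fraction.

160/351

obs 1: x=2 → posterior Dirichlet(9/5, 4, 11/4)
obs 2: x=0 → posterior Dirichlet(14/5, 4, 11/4)
obs 3: x=2 → posterior Dirichlet(14/5, 4, 15/4)
obs 4: x=1 → posterior Dirichlet(14/5, 5, 15/4)
obs 5: x=1 → posterior Dirichlet(14/5, 6, 15/4)
obs 6: x=2 → posterior Dirichlet(14/5, 6, 19/4)
obs 7: x=0 → posterior Dirichlet(19/5, 6, 19/4)
obs 8: x=0 → posterior Dirichlet(24/5, 6, 19/4)
obs 9: x=1 → posterior Dirichlet(24/5, 7, 19/4)
obs 10: x=1 → posterior Dirichlet(24/5, 8, 19/4)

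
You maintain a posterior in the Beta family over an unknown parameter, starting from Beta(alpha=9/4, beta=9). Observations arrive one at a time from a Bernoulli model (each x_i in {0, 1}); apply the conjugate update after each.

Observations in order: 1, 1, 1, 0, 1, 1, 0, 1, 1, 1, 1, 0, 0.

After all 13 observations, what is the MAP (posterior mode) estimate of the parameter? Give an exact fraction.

obs 1: x=1 → posterior Beta(13/4, 9)
obs 2: x=1 → posterior Beta(17/4, 9)
obs 3: x=1 → posterior Beta(21/4, 9)
obs 4: x=0 → posterior Beta(21/4, 10)
obs 5: x=1 → posterior Beta(25/4, 10)
obs 6: x=1 → posterior Beta(29/4, 10)
obs 7: x=0 → posterior Beta(29/4, 11)
obs 8: x=1 → posterior Beta(33/4, 11)
obs 9: x=1 → posterior Beta(37/4, 11)
obs 10: x=1 → posterior Beta(41/4, 11)
obs 11: x=1 → posterior Beta(45/4, 11)
obs 12: x=0 → posterior Beta(45/4, 12)
obs 13: x=0 → posterior Beta(45/4, 13)

41/89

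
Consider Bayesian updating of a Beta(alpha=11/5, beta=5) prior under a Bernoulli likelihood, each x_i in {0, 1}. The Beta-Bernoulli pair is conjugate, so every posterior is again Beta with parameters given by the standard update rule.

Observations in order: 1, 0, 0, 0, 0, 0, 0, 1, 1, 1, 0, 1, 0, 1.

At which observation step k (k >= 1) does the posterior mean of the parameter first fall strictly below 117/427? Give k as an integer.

obs 1: x=1 → posterior Beta(16/5, 5)
obs 2: x=0 → posterior Beta(16/5, 6)
obs 3: x=0 → posterior Beta(16/5, 7)
obs 4: x=0 → posterior Beta(16/5, 8)
obs 5: x=0 → posterior Beta(16/5, 9)
obs 6: x=0 → posterior Beta(16/5, 10)
obs 7: x=0 → posterior Beta(16/5, 11)
obs 8: x=1 → posterior Beta(21/5, 11)
obs 9: x=1 → posterior Beta(26/5, 11)
obs 10: x=1 → posterior Beta(31/5, 11)
obs 11: x=0 → posterior Beta(31/5, 12)
obs 12: x=1 → posterior Beta(36/5, 12)
obs 13: x=0 → posterior Beta(36/5, 13)
obs 14: x=1 → posterior Beta(41/5, 13)

k = 5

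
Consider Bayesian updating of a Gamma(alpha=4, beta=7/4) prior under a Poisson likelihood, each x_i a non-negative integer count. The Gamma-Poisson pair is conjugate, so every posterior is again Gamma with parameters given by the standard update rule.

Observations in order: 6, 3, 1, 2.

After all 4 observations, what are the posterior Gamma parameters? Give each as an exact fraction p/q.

obs 1: x=6 → posterior Gamma(10, 11/4)
obs 2: x=3 → posterior Gamma(13, 15/4)
obs 3: x=1 → posterior Gamma(14, 19/4)
obs 4: x=2 → posterior Gamma(16, 23/4)

alpha=16, beta=23/4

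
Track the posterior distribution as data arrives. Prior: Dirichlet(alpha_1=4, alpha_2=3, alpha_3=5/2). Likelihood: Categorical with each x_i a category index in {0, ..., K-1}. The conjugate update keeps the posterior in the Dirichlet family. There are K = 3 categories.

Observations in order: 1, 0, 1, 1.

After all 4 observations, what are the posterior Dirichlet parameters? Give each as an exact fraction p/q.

obs 1: x=1 → posterior Dirichlet(4, 4, 5/2)
obs 2: x=0 → posterior Dirichlet(5, 4, 5/2)
obs 3: x=1 → posterior Dirichlet(5, 5, 5/2)
obs 4: x=1 → posterior Dirichlet(5, 6, 5/2)

alpha_1=5, alpha_2=6, alpha_3=5/2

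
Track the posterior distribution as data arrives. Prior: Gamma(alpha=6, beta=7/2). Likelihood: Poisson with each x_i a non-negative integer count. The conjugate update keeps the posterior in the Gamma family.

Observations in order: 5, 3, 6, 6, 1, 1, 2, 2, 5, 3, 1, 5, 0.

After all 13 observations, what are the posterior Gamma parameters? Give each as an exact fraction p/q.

obs 1: x=5 → posterior Gamma(11, 9/2)
obs 2: x=3 → posterior Gamma(14, 11/2)
obs 3: x=6 → posterior Gamma(20, 13/2)
obs 4: x=6 → posterior Gamma(26, 15/2)
obs 5: x=1 → posterior Gamma(27, 17/2)
obs 6: x=1 → posterior Gamma(28, 19/2)
obs 7: x=2 → posterior Gamma(30, 21/2)
obs 8: x=2 → posterior Gamma(32, 23/2)
obs 9: x=5 → posterior Gamma(37, 25/2)
obs 10: x=3 → posterior Gamma(40, 27/2)
obs 11: x=1 → posterior Gamma(41, 29/2)
obs 12: x=5 → posterior Gamma(46, 31/2)
obs 13: x=0 → posterior Gamma(46, 33/2)

alpha=46, beta=33/2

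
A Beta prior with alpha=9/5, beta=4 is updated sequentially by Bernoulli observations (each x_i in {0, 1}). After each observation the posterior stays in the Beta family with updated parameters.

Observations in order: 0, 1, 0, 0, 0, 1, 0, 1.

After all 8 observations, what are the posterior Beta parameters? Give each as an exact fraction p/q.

alpha=24/5, beta=9

obs 1: x=0 → posterior Beta(9/5, 5)
obs 2: x=1 → posterior Beta(14/5, 5)
obs 3: x=0 → posterior Beta(14/5, 6)
obs 4: x=0 → posterior Beta(14/5, 7)
obs 5: x=0 → posterior Beta(14/5, 8)
obs 6: x=1 → posterior Beta(19/5, 8)
obs 7: x=0 → posterior Beta(19/5, 9)
obs 8: x=1 → posterior Beta(24/5, 9)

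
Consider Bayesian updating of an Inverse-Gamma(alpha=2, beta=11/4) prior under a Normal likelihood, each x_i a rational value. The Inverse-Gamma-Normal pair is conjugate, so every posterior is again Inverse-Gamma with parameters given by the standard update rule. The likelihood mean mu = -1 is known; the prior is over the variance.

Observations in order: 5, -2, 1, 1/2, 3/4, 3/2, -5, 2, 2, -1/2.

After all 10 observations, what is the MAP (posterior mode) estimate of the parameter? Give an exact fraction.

obs 1: x=5 → posterior Inverse-Gamma(5/2, 83/4)
obs 2: x=-2 → posterior Inverse-Gamma(3, 85/4)
obs 3: x=1 → posterior Inverse-Gamma(7/2, 93/4)
obs 4: x=1/2 → posterior Inverse-Gamma(4, 195/8)
obs 5: x=3/4 → posterior Inverse-Gamma(9/2, 829/32)
obs 6: x=3/2 → posterior Inverse-Gamma(5, 929/32)
obs 7: x=-5 → posterior Inverse-Gamma(11/2, 1185/32)
obs 8: x=2 → posterior Inverse-Gamma(6, 1329/32)
obs 9: x=2 → posterior Inverse-Gamma(13/2, 1473/32)
obs 10: x=-1/2 → posterior Inverse-Gamma(7, 1477/32)

1477/256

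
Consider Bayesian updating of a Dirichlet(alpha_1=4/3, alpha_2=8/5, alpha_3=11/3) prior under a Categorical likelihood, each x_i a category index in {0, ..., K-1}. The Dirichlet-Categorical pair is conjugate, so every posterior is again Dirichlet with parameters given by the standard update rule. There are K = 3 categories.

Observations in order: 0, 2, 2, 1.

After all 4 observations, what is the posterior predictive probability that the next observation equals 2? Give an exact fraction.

obs 1: x=0 → posterior Dirichlet(7/3, 8/5, 11/3)
obs 2: x=2 → posterior Dirichlet(7/3, 8/5, 14/3)
obs 3: x=2 → posterior Dirichlet(7/3, 8/5, 17/3)
obs 4: x=1 → posterior Dirichlet(7/3, 13/5, 17/3)

85/159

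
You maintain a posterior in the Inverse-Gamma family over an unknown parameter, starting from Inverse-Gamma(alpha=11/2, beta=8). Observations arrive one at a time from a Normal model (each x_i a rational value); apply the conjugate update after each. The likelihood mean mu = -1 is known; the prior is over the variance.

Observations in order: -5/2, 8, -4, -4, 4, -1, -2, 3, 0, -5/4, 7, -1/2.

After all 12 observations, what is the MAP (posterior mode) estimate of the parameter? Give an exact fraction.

3593/400

obs 1: x=-5/2 → posterior Inverse-Gamma(6, 73/8)
obs 2: x=8 → posterior Inverse-Gamma(13/2, 397/8)
obs 3: x=-4 → posterior Inverse-Gamma(7, 433/8)
obs 4: x=-4 → posterior Inverse-Gamma(15/2, 469/8)
obs 5: x=4 → posterior Inverse-Gamma(8, 569/8)
obs 6: x=-1 → posterior Inverse-Gamma(17/2, 569/8)
obs 7: x=-2 → posterior Inverse-Gamma(9, 573/8)
obs 8: x=3 → posterior Inverse-Gamma(19/2, 637/8)
obs 9: x=0 → posterior Inverse-Gamma(10, 641/8)
obs 10: x=-5/4 → posterior Inverse-Gamma(21/2, 2565/32)
obs 11: x=7 → posterior Inverse-Gamma(11, 3589/32)
obs 12: x=-1/2 → posterior Inverse-Gamma(23/2, 3593/32)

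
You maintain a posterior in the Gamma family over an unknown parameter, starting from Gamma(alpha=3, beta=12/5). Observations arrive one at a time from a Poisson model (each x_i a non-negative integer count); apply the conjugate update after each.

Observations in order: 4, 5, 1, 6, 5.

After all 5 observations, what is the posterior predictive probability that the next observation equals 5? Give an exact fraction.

obs 1: x=4 → posterior Gamma(7, 17/5)
obs 2: x=5 → posterior Gamma(12, 22/5)
obs 3: x=1 → posterior Gamma(13, 27/5)
obs 4: x=6 → posterior Gamma(19, 32/5)
obs 5: x=5 → posterior Gamma(24, 37/5)

8802474100711147979761647954425339632703125/78465298343140449908662749865785283162669056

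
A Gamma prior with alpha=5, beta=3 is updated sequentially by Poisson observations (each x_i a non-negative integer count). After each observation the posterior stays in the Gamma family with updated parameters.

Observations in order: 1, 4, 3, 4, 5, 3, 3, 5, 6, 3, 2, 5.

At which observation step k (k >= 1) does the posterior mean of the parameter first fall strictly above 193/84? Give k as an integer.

k = 4

obs 1: x=1 → posterior Gamma(6, 4)
obs 2: x=4 → posterior Gamma(10, 5)
obs 3: x=3 → posterior Gamma(13, 6)
obs 4: x=4 → posterior Gamma(17, 7)
obs 5: x=5 → posterior Gamma(22, 8)
obs 6: x=3 → posterior Gamma(25, 9)
obs 7: x=3 → posterior Gamma(28, 10)
obs 8: x=5 → posterior Gamma(33, 11)
obs 9: x=6 → posterior Gamma(39, 12)
obs 10: x=3 → posterior Gamma(42, 13)
obs 11: x=2 → posterior Gamma(44, 14)
obs 12: x=5 → posterior Gamma(49, 15)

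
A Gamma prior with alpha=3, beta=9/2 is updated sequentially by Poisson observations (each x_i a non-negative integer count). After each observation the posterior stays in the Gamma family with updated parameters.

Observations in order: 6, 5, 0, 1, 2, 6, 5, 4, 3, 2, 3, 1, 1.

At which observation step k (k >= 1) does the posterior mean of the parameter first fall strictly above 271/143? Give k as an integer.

k = 2

obs 1: x=6 → posterior Gamma(9, 11/2)
obs 2: x=5 → posterior Gamma(14, 13/2)
obs 3: x=0 → posterior Gamma(14, 15/2)
obs 4: x=1 → posterior Gamma(15, 17/2)
obs 5: x=2 → posterior Gamma(17, 19/2)
obs 6: x=6 → posterior Gamma(23, 21/2)
obs 7: x=5 → posterior Gamma(28, 23/2)
obs 8: x=4 → posterior Gamma(32, 25/2)
obs 9: x=3 → posterior Gamma(35, 27/2)
obs 10: x=2 → posterior Gamma(37, 29/2)
obs 11: x=3 → posterior Gamma(40, 31/2)
obs 12: x=1 → posterior Gamma(41, 33/2)
obs 13: x=1 → posterior Gamma(42, 35/2)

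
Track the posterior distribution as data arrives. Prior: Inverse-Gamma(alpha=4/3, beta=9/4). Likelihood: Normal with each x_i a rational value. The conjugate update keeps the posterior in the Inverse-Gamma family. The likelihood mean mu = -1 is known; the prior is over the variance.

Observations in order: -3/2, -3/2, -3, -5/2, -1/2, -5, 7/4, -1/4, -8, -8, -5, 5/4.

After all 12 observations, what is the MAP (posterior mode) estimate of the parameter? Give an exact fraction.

297/32

obs 1: x=-3/2 → posterior Inverse-Gamma(11/6, 19/8)
obs 2: x=-3/2 → posterior Inverse-Gamma(7/3, 5/2)
obs 3: x=-3 → posterior Inverse-Gamma(17/6, 9/2)
obs 4: x=-5/2 → posterior Inverse-Gamma(10/3, 45/8)
obs 5: x=-1/2 → posterior Inverse-Gamma(23/6, 23/4)
obs 6: x=-5 → posterior Inverse-Gamma(13/3, 55/4)
obs 7: x=7/4 → posterior Inverse-Gamma(29/6, 561/32)
obs 8: x=-1/4 → posterior Inverse-Gamma(16/3, 285/16)
obs 9: x=-8 → posterior Inverse-Gamma(35/6, 677/16)
obs 10: x=-8 → posterior Inverse-Gamma(19/3, 1069/16)
obs 11: x=-5 → posterior Inverse-Gamma(41/6, 1197/16)
obs 12: x=5/4 → posterior Inverse-Gamma(22/3, 2475/32)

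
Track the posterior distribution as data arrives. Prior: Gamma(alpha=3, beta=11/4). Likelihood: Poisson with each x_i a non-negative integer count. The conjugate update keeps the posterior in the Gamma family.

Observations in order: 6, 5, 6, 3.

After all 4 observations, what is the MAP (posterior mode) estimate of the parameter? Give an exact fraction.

88/27

obs 1: x=6 → posterior Gamma(9, 15/4)
obs 2: x=5 → posterior Gamma(14, 19/4)
obs 3: x=6 → posterior Gamma(20, 23/4)
obs 4: x=3 → posterior Gamma(23, 27/4)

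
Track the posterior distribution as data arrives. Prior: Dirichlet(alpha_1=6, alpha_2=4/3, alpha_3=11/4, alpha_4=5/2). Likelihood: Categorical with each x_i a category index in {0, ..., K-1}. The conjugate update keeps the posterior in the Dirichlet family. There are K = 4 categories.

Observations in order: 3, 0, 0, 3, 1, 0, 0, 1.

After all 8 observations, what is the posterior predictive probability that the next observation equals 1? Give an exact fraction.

obs 1: x=3 → posterior Dirichlet(6, 4/3, 11/4, 7/2)
obs 2: x=0 → posterior Dirichlet(7, 4/3, 11/4, 7/2)
obs 3: x=0 → posterior Dirichlet(8, 4/3, 11/4, 7/2)
obs 4: x=3 → posterior Dirichlet(8, 4/3, 11/4, 9/2)
obs 5: x=1 → posterior Dirichlet(8, 7/3, 11/4, 9/2)
obs 6: x=0 → posterior Dirichlet(9, 7/3, 11/4, 9/2)
obs 7: x=0 → posterior Dirichlet(10, 7/3, 11/4, 9/2)
obs 8: x=1 → posterior Dirichlet(10, 10/3, 11/4, 9/2)

40/247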